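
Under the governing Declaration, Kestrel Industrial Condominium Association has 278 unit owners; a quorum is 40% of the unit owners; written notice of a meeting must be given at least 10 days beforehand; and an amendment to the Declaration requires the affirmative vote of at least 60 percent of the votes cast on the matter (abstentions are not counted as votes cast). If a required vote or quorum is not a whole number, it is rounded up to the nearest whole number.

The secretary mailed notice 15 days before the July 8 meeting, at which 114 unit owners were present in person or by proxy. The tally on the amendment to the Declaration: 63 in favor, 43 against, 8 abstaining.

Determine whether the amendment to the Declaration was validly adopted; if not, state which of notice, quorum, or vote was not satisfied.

Notice: 15 days given; 10 required. Satisfied.
Quorum: 40% of 278 = 111.20, rounded up to 112; 114 present. Satisfied.
Vote: requires three-fifths of the votes cast (114 − 8 abstaining = 106); 3/5 of 106 = 63.60, rounded up to 64, so 64 needed; 63 in favor. Not satisfied.

Invalid — vote requirement not satisfied.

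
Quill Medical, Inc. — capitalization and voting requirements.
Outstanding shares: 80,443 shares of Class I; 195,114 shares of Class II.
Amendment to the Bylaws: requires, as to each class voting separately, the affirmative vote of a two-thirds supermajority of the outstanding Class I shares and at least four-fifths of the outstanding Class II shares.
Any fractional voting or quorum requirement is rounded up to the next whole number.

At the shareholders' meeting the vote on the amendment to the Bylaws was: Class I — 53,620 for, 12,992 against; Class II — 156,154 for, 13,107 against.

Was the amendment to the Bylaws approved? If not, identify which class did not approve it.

Not approved — the Class I shares did not give the required vote.

Class I: 2/3 of 80443 = 53628.67, rounded up to 53629; 53,629 required, 53,620 in favor — not approved.
Class II: 4/5 of 195114 = 156091.20, rounded up to 156092; 156,092 required, 156,154 in favor — approved.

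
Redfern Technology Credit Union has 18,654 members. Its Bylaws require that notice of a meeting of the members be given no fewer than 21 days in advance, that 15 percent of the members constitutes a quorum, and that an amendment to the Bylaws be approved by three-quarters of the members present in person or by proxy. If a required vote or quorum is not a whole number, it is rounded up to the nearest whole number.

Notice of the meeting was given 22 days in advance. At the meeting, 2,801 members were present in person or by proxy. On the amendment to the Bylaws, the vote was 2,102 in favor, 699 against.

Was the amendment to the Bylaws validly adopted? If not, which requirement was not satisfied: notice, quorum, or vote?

Valid — all requirements satisfied.

Notice: 22 days given; 21 required. Satisfied.
Quorum: 15% of 18,654 = 2,798.10, rounded up to 2,799; 2,801 present. Satisfied.
Vote: requires three-fourths of those present (2,801); 3/4 of 2801 = 2100.75, rounded up to 2101, so 2,101 needed; 2,102 in favor. Satisfied.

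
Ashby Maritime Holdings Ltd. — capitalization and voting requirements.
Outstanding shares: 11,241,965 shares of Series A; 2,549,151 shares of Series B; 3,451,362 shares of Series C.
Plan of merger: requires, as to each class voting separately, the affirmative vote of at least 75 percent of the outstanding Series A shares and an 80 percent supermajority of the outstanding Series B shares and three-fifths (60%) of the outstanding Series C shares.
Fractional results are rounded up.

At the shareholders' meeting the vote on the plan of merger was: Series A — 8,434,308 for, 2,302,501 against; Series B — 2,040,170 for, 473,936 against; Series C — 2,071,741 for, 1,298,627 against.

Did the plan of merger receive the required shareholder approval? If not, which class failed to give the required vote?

Approved — every class gave the required vote.

Series A: 3/4 of 11241965 = 8431473.75, rounded up to 8431474; 8,431,474 required, 8,434,308 in favor — approved.
Series B: 4/5 of 2549151 = 2039320.80, rounded up to 2039321; 2,039,321 required, 2,040,170 in favor — approved.
Series C: 3/5 of 3451362 = 2070817.20, rounded up to 2070818; 2,070,818 required, 2,071,741 in favor — approved.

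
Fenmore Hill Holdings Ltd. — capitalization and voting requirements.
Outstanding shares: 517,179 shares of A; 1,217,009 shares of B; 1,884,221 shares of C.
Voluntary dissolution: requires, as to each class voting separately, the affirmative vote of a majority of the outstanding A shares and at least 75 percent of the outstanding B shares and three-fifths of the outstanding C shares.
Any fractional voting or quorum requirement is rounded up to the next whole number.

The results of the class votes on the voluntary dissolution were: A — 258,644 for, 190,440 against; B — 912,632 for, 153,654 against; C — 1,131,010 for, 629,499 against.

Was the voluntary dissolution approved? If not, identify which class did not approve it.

A: a majority of 517179 is 258590; 258,590 required, 258,644 in favor — approved.
B: 3/4 of 1217009 = 912756.75, rounded up to 912757; 912,757 required, 912,632 in favor — not approved.
C: 3/5 of 1884221 = 1130532.60, rounded up to 1130533; 1,130,533 required, 1,131,010 in favor — approved.

Not approved — the B shares did not give the required vote.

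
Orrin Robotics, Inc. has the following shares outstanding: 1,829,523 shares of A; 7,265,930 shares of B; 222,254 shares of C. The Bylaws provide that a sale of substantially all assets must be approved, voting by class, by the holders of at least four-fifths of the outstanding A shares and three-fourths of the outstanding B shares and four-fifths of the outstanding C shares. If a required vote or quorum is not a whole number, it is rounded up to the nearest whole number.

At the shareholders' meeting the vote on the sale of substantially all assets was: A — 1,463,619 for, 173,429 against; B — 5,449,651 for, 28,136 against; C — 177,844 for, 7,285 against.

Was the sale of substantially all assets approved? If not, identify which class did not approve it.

Approved — every class gave the required vote.

A: 4/5 of 1829523 = 1463618.40, rounded up to 1463619; 1,463,619 required, 1,463,619 in favor — approved.
B: 3/4 of 7265930 = 5449447.50, rounded up to 5449448; 5,449,448 required, 5,449,651 in favor — approved.
C: 4/5 of 222254 = 177803.20, rounded up to 177804; 177,804 required, 177,844 in favor — approved.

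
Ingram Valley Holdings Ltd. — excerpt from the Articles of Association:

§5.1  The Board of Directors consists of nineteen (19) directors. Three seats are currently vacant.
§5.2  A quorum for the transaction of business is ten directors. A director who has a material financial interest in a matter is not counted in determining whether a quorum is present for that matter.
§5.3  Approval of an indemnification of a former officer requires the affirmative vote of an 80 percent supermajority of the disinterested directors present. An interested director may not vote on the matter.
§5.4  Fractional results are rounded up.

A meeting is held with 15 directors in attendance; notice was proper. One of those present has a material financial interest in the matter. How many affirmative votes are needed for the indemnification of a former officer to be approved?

12

The indemnification of a former officer requires four-fifths of the disinterested directors present (15 − 1 = 14).
4/5 of 14 = 11.20, rounded up to 12.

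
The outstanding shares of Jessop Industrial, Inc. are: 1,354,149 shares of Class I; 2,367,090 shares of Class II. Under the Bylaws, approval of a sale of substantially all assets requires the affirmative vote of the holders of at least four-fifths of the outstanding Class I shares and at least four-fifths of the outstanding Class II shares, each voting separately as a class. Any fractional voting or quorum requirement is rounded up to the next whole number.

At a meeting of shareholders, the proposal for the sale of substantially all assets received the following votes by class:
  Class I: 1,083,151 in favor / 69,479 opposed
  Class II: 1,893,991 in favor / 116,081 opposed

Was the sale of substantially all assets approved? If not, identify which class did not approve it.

Class I: 4/5 of 1354149 = 1083319.20, rounded up to 1083320; 1,083,320 required, 1,083,151 in favor — not approved.
Class II: 4/5 of 2367090 = 1893672; 1,893,672 required, 1,893,991 in favor — approved.

Not approved — the Class I shares did not give the required vote.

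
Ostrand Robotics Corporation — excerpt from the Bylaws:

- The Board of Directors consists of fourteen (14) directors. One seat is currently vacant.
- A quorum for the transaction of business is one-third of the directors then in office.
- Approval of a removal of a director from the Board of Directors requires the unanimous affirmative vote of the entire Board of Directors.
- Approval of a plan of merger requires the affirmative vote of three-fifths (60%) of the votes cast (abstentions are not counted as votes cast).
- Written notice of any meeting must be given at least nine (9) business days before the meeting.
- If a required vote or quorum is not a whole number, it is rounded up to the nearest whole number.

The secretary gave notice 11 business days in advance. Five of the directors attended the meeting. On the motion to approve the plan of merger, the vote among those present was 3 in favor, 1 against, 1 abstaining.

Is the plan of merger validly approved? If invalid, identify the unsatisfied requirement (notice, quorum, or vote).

Valid — all requirements satisfied.

Notice: 11 business days given; 9 required (11 ≥ 9). Satisfied.
Quorum: 5 present; quorum is 5. Satisfied.
Vote: the plan of merger requires three-fifths of the votes cast (5 present − 1 abstaining = 4). 3/5 of 4 = 2.40, rounded up to 3, so 3 affirmative votes are needed; 3 voted in favor. Satisfied.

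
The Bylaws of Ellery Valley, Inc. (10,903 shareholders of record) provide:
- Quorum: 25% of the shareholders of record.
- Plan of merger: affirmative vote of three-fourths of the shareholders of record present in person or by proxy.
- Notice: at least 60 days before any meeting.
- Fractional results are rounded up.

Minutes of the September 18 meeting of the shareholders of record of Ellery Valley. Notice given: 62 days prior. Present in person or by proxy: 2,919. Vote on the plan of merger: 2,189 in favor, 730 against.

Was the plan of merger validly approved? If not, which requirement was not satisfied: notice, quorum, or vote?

Notice: 62 days given; 60 required. Satisfied.
Quorum: 25% of 10,903 = 2,725.75, rounded up to 2,726; 2,919 present. Satisfied.
Vote: requires three-fourths of those present (2,919); 3/4 of 2919 = 2189.25, rounded up to 2190, so 2,190 needed; 2,189 in favor. Not satisfied.

Invalid — vote requirement not satisfied.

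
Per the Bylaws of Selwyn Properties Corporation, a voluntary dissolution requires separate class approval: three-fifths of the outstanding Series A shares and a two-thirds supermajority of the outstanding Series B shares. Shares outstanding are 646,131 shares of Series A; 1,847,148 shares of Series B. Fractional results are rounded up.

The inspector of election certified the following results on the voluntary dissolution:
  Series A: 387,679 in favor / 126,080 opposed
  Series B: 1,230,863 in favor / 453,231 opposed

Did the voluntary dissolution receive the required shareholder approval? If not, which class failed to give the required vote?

Series A: 3/5 of 646131 = 387678.60, rounded up to 387679; 387,679 required, 387,679 in favor — approved.
Series B: 2/3 of 1847148 = 1231432; 1,231,432 required, 1,230,863 in favor — not approved.

Not approved — the Series B shares did not give the required vote.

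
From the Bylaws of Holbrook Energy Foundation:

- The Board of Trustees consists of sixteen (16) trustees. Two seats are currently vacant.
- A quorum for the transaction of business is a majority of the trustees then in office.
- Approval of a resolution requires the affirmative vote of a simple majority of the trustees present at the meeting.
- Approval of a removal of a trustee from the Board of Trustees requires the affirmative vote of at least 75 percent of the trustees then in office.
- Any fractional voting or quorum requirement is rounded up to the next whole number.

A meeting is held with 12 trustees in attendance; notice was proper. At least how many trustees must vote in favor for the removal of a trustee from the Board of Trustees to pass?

11

The removal of a trustee from the Board of Trustees requires three-fourths of the trustees then in office (14).
3/4 of 14 = 10.50, rounded up to 11.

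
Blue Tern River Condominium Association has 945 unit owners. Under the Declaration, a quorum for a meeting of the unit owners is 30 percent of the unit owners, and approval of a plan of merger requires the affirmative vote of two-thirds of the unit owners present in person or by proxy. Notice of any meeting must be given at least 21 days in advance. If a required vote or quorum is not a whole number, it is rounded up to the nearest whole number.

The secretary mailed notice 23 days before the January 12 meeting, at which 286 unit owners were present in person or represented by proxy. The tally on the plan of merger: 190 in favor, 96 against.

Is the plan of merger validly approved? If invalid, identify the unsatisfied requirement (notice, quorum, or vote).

Notice: 23 days given; 21 required. Satisfied.
Quorum: 30% of 945 = 283.50, rounded up to 284; 286 present. Satisfied.
Vote: requires two-thirds of those present (286); 2/3 of 286 = 190.67, rounded up to 191, so 191 needed; 190 in favor. Not satisfied.

Invalid — vote requirement not satisfied.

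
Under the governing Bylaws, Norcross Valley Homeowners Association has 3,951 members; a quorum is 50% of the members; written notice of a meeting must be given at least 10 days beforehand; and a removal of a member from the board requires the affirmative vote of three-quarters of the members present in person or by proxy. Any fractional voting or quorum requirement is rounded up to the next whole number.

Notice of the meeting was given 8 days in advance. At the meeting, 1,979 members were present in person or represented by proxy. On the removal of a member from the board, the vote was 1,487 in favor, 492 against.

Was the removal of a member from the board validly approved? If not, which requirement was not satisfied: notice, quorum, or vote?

Invalid — notice requirement not satisfied.

Notice: 8 days given; 10 required. Not satisfied.
Quorum: 50% of 3,951 = 1,975.50, rounded up to 1,976; 1,979 present. Satisfied.
Vote: requires three-fourths of those present (1,979); 3/4 of 1979 = 1484.25, rounded up to 1485, so 1,485 needed; 1,487 in favor. Satisfied.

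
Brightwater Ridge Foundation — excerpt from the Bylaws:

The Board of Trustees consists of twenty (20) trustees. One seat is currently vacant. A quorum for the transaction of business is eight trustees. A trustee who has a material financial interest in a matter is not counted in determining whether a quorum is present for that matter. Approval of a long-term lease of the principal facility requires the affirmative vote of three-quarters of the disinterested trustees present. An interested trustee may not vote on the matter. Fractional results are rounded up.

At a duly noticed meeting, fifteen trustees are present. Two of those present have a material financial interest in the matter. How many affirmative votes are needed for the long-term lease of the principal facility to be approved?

10

The long-term lease of the principal facility requires three-fourths of the disinterested trustees present (15 − 2 = 13).
3/4 of 13 = 9.75, rounded up to 10.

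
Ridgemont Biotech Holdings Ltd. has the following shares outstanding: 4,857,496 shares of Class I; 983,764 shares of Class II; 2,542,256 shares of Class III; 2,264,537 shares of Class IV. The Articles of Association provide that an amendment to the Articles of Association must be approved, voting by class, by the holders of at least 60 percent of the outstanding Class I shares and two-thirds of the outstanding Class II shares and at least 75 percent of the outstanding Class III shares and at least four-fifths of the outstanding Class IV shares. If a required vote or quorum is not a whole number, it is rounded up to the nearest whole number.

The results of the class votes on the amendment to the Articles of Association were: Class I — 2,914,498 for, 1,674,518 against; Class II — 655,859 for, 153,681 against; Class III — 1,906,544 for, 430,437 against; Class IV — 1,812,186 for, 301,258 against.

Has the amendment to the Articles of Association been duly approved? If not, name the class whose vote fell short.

Class I: 3/5 of 4857496 = 2914497.60, rounded up to 2914498; 2,914,498 required, 2,914,498 in favor — approved.
Class II: 2/3 of 983764 = 655842.67, rounded up to 655843; 655,843 required, 655,859 in favor — approved.
Class III: 3/4 of 2542256 = 1906692; 1,906,692 required, 1,906,544 in favor — not approved.
Class IV: 4/5 of 2264537 = 1811629.60, rounded up to 1811630; 1,811,630 required, 1,812,186 in favor — approved.

Not approved — the Class III shares did not give the required vote.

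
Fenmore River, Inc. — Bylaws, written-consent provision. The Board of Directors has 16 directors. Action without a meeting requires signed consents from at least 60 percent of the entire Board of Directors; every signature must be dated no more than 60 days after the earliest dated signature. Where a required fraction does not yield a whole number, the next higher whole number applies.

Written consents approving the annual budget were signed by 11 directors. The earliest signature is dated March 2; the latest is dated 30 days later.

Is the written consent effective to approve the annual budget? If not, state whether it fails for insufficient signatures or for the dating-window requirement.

Effective — both the signature and dating-window requirements are satisfied.

Signatures required: at least 60 percent of 16 — 3/5 of 16 = 9.60, rounded up to 10, so 10 needed; 11 signed. Sufficient.
Dating window: the latest signature is 30 days after the earliest; the limit is 60 days. Within the window.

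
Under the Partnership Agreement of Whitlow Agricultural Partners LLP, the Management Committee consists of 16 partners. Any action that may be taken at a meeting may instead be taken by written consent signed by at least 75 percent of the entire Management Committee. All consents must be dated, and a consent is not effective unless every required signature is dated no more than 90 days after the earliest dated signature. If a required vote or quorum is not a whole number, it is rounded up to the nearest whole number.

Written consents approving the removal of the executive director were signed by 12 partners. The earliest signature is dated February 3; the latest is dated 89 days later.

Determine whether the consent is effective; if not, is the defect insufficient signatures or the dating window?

Effective — both the signature and dating-window requirements are satisfied.

Signatures required: at least 75 percent of 16 — 3/4 of 16 = 12, so 12 needed; 12 signed. Sufficient.
Dating window: the latest signature is 89 days after the earliest; the limit is 90 days. Within the window.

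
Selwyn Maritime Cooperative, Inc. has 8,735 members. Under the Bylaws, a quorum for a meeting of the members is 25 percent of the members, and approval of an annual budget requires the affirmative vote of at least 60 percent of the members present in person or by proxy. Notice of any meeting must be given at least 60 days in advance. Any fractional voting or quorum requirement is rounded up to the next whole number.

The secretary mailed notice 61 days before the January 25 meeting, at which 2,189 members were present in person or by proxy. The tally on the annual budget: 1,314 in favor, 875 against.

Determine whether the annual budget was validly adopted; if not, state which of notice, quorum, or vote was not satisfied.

Valid — all requirements satisfied.

Notice: 61 days given; 60 required. Satisfied.
Quorum: 25% of 8,735 = 2,183.75, rounded up to 2,184; 2,189 present. Satisfied.
Vote: requires three-fifths of those present (2,189); 3/5 of 2189 = 1313.40, rounded up to 1314, so 1,314 needed; 1,314 in favor. Satisfied.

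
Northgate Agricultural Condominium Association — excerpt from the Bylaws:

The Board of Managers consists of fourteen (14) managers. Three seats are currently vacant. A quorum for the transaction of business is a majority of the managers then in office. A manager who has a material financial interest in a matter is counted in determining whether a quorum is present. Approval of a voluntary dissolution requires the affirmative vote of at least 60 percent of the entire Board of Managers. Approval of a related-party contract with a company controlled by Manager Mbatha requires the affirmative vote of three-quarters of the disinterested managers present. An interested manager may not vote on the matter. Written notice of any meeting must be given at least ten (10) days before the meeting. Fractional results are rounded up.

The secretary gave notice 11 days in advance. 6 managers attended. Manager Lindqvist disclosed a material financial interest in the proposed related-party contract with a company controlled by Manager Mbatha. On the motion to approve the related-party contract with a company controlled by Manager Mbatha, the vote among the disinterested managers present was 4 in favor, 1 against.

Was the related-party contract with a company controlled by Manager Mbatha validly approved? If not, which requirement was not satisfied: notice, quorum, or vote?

Notice: 11 days given; 10 required (11 ≥ 10). Satisfied.
Quorum: 6 present (interested managers count toward quorum); quorum is 6. Satisfied.
Vote: the related-party contract with a company controlled by Manager Mbatha requires three-fourths of the disinterested managers present (6 − 1 = 5). 3/4 of 5 = 3.75, rounded up to 4, so 4 affirmative votes are needed; 4 voted in favor. Satisfied.

Valid — all requirements satisfied.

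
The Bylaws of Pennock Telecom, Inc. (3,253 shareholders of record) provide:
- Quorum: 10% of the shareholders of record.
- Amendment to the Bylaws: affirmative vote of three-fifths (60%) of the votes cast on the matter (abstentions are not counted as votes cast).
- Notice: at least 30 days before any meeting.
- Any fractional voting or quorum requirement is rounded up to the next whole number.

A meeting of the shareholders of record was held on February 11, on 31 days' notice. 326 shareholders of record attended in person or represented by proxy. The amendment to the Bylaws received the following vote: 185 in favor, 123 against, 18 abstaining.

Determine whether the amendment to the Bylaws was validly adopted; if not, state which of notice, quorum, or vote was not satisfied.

Notice: 31 days given; 30 required. Satisfied.
Quorum: 10% of 3,253 = 325.30, rounded up to 326; 326 present. Satisfied.
Vote: requires three-fifths of the votes cast (326 − 18 abstaining = 308); 3/5 of 308 = 184.80, rounded up to 185, so 185 needed; 185 in favor. Satisfied.

Valid — all requirements satisfied.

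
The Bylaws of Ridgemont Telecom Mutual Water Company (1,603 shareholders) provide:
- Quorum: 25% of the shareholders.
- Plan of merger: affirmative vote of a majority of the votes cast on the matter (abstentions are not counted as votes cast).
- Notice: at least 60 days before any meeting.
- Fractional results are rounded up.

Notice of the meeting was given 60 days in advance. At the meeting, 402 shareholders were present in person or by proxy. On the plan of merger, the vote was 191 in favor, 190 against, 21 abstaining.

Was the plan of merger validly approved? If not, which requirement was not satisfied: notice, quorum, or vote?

Notice: 60 days given; 60 required. Satisfied.
Quorum: 25% of 1,603 = 400.75, rounded up to 401; 402 present. Satisfied.
Vote: requires a majority of the votes cast (402 − 21 abstaining = 381); a majority of 381 is 191, so 191 needed; 191 in favor. Satisfied.

Valid — all requirements satisfied.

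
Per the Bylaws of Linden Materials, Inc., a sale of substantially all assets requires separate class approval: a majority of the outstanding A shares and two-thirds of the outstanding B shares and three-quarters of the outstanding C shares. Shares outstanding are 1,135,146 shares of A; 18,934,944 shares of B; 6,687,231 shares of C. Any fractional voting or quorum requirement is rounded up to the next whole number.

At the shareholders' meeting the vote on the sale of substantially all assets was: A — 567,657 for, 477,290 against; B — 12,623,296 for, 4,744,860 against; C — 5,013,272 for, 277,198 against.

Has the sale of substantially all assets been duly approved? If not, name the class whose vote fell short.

A: a majority of 1135146 is 567574; 567,574 required, 567,657 in favor — approved.
B: 2/3 of 18934944 = 12623296; 12,623,296 required, 12,623,296 in favor — approved.
C: 3/4 of 6687231 = 5015423.25, rounded up to 5015424; 5,015,424 required, 5,013,272 in favor — not approved.

Not approved — the C shares did not give the required vote.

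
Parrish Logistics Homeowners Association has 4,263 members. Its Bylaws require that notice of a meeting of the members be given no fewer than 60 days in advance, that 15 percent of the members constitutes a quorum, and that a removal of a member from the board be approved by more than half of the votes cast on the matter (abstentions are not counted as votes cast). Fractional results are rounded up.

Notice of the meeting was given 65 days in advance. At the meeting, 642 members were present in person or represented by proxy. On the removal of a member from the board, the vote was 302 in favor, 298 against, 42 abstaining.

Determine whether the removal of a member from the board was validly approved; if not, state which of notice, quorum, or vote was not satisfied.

Notice: 65 days given; 60 required. Satisfied.
Quorum: 15% of 4,263 = 639.45, rounded up to 640; 642 present. Satisfied.
Vote: requires a majority of the votes cast (642 − 42 abstaining = 600); a majority of 600 is 301, so 301 needed; 302 in favor. Satisfied.

Valid — all requirements satisfied.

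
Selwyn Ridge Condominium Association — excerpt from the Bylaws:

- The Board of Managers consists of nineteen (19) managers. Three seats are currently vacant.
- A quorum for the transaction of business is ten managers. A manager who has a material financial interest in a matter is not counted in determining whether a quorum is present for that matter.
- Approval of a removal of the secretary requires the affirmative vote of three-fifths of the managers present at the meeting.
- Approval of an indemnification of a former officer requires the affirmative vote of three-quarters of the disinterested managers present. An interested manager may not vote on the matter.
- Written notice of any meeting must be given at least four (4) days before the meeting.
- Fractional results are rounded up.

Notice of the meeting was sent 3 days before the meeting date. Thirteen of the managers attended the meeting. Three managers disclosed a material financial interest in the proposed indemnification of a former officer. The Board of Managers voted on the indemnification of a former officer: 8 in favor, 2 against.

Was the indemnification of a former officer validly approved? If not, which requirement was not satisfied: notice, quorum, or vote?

Invalid — notice requirement not satisfied.

Notice: 3 days given; 4 required (3 < 4). Not satisfied.
Quorum: 13 present, but the 3 interested managers do not count, leaving 10. Quorum is 10. Satisfied.
Vote: the indemnification of a former officer requires three-fourths of the disinterested managers present (13 − 3 = 10). 3/4 of 10 = 7.50, rounded up to 8, so 8 affirmative votes are needed; 8 voted in favor. Satisfied.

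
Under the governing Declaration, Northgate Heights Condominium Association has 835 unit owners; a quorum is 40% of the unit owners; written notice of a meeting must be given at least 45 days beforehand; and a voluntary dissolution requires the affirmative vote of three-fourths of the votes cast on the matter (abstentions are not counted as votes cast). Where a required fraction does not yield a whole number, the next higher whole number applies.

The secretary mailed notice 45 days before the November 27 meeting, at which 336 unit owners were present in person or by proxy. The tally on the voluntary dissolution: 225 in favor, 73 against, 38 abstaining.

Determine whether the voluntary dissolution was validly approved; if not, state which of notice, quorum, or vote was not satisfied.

Valid — all requirements satisfied.

Notice: 45 days given; 45 required. Satisfied.
Quorum: 40% of 835 = 334; 336 present. Satisfied.
Vote: requires three-fourths of the votes cast (336 − 38 abstaining = 298); 3/4 of 298 = 223.50, rounded up to 224, so 224 needed; 225 in favor. Satisfied.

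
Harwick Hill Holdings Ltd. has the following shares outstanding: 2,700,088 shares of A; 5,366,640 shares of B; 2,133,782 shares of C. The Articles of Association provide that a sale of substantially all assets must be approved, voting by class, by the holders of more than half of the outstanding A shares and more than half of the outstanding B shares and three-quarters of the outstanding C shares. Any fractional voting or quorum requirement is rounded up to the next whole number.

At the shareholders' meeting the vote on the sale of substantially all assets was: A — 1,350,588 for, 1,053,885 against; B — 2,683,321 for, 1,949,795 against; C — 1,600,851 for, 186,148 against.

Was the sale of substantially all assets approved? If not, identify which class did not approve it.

A: a majority of 2700088 is 1350045; 1,350,045 required, 1,350,588 in favor — approved.
B: a majority of 5366640 is 2683321; 2,683,321 required, 2,683,321 in favor — approved.
C: 3/4 of 2133782 = 1600336.50, rounded up to 1600337; 1,600,337 required, 1,600,851 in favor — approved.

Approved — every class gave the required vote.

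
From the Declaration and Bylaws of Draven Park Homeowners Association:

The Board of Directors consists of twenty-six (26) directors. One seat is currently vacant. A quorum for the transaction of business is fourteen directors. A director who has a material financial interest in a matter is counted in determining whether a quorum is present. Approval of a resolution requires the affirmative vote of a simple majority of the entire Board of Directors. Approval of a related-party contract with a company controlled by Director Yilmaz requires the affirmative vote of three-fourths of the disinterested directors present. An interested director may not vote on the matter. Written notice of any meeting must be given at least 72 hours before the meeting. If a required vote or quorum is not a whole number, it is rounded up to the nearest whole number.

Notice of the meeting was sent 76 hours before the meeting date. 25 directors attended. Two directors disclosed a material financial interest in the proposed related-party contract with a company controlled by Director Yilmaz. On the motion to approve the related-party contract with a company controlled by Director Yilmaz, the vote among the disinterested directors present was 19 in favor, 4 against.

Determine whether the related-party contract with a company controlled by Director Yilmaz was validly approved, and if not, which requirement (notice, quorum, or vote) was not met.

Valid — all requirements satisfied.

Notice: 76 hours given; 72 required (76 ≥ 72). Satisfied.
Quorum: 25 present (interested directors count toward quorum); quorum is 14. Satisfied.
Vote: the related-party contract with a company controlled by Director Yilmaz requires three-fourths of the disinterested directors present (25 − 2 = 23). 3/4 of 23 = 17.25, rounded up to 18, so 18 affirmative votes are needed; 19 voted in favor. Satisfied.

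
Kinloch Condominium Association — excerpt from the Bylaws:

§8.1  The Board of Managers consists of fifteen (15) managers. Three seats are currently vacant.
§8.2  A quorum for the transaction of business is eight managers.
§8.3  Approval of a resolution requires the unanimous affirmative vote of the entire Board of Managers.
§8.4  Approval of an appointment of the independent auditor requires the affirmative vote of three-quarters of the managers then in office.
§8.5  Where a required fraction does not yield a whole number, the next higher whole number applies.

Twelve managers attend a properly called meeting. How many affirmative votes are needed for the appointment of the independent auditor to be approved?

The appointment of the independent auditor requires three-fourths of the managers then in office (12).
3/4 of 12 = 9.

9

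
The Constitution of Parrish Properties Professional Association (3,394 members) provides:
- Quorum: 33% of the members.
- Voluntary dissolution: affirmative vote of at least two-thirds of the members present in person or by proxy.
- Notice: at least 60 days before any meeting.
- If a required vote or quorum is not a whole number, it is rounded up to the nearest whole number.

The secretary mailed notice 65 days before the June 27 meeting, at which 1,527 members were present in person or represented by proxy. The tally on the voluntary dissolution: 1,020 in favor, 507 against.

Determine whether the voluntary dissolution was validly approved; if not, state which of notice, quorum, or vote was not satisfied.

Valid — all requirements satisfied.

Notice: 65 days given; 60 required. Satisfied.
Quorum: 33% of 3,394 = 1,120.02, rounded up to 1,121; 1,527 present. Satisfied.
Vote: requires two-thirds of those present (1,527); 2/3 of 1527 = 1018, so 1,018 needed; 1,020 in favor. Satisfied.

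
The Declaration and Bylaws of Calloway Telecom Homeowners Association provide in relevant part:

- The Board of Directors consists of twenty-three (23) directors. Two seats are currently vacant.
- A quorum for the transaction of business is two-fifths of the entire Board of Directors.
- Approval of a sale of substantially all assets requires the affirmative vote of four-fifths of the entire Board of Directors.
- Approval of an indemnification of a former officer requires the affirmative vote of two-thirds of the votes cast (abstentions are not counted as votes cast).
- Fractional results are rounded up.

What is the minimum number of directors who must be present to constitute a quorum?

2/5 of 23 = 9.20, rounded up to 10.

10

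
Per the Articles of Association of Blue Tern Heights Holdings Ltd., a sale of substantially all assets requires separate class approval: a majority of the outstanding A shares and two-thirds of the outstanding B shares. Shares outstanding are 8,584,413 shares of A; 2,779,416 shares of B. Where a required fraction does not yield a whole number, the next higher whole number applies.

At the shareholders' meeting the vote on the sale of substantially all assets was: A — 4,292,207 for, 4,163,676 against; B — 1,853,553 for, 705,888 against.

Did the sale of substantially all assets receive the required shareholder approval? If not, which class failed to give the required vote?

Approved — every class gave the required vote.

A: a majority of 8584413 is 4292207; 4,292,207 required, 4,292,207 in favor — approved.
B: 2/3 of 2779416 = 1852944; 1,852,944 required, 1,853,553 in favor — approved.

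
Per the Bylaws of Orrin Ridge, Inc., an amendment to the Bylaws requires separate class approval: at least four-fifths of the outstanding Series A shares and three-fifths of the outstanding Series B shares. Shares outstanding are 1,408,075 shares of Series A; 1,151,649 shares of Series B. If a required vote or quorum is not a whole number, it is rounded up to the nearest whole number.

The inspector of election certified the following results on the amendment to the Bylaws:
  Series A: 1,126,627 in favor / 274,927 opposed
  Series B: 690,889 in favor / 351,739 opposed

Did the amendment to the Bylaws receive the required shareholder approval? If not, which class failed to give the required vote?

Not approved — the Series B shares did not give the required vote.

Series A: 4/5 of 1408075 = 1126460; 1,126,460 required, 1,126,627 in favor — approved.
Series B: 3/5 of 1151649 = 690989.40, rounded up to 690990; 690,990 required, 690,889 in favor — not approved.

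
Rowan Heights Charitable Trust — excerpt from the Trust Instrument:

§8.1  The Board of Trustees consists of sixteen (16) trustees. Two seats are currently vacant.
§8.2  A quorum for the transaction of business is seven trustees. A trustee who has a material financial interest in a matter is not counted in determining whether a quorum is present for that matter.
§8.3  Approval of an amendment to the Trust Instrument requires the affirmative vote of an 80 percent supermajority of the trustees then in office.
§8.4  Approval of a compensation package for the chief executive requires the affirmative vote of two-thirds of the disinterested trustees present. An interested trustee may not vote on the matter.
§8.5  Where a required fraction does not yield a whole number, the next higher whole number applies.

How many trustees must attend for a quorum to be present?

7

The quorum is fixed at 7.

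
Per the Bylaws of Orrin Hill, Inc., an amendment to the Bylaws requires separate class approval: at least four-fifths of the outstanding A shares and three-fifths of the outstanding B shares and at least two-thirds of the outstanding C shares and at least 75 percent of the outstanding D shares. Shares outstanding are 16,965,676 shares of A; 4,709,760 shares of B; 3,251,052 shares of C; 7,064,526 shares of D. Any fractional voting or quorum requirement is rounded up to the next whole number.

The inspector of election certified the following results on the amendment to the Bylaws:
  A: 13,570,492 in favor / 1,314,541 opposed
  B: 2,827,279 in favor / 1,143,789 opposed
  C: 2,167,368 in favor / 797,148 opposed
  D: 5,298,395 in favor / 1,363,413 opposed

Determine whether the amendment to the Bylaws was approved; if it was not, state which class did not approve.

A: 4/5 of 16965676 = 13572540.80, rounded up to 13572541; 13,572,541 required, 13,570,492 in favor — not approved.
B: 3/5 of 4709760 = 2825856; 2,825,856 required, 2,827,279 in favor — approved.
C: 2/3 of 3251052 = 2167368; 2,167,368 required, 2,167,368 in favor — approved.
D: 3/4 of 7064526 = 5298394.50, rounded up to 5298395; 5,298,395 required, 5,298,395 in favor — approved.

Not approved — the A shares did not give the required vote.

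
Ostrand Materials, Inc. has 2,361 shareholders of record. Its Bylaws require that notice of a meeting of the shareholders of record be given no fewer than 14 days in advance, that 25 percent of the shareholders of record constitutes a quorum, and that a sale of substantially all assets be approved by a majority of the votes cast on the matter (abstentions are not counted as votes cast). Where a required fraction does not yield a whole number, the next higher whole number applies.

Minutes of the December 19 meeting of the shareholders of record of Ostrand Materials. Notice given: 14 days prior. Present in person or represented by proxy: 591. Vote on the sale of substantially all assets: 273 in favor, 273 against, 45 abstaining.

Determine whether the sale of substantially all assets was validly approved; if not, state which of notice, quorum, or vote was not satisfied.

Notice: 14 days given; 14 required. Satisfied.
Quorum: 25% of 2,361 = 590.25, rounded up to 591; 591 present. Satisfied.
Vote: requires a majority of the votes cast (591 − 45 abstaining = 546); a majority of 546 is 274, so 274 needed; 273 in favor. Not satisfied.

Invalid — vote requirement not satisfied.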